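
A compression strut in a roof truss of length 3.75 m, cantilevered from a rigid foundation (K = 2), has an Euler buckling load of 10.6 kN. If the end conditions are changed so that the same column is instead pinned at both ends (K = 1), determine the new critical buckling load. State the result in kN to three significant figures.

P_cr ∝ 1/K², so P_cr,new = P_cr,old × (K_old/K_new)² = 10.6 × (2/1)²
= 10.6 × 4.000 = 42.4 kN

P_cr ≈ 42.4 kN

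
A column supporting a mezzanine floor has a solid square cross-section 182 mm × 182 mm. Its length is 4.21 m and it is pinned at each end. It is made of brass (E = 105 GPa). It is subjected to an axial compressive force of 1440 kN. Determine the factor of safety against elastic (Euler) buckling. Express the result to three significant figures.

n ≈ 3.71

I = a⁴/12 = 182⁴/12 = 9.143×10^7 mm⁴
I = 9.143×10^7 mm⁴ = 9.143×10^-5 m⁴
Effective length L_e = K·L = 1 × 4.21 = 4.210 m
P_cr = π²EI / L_e² = π² × 105×10⁹ × 9.143×10^-5 / 4.210² = 5.346×10^6 N
Factor of safety n = P_cr / P = 5346.0 / 1440 = 3.71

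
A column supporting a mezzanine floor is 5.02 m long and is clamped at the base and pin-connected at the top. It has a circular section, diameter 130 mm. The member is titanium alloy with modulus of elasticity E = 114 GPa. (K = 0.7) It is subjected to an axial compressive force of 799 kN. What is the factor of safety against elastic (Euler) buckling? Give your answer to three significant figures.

I = πd⁴/64 = π×130⁴/64 = 1.402×10^7 mm⁴
I = 1.402×10^7 mm⁴ = 1.402×10^-5 m⁴
Effective length L_e = K·L = 0.7 × 5.02 = 3.514 m
P_cr = π²EI / L_e² = π² × 114×10⁹ × 1.402×10^-5 / 3.514² = 1.277×10^6 N
Factor of safety n = P_cr / P = 1277.5 / 799 = 1.60

n ≈ 1.60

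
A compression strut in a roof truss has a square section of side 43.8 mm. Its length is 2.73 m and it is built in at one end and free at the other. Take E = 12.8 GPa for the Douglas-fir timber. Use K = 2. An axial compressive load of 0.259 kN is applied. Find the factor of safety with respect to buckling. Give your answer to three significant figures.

I = a⁴/12 = 43.8⁴/12 = 3.067×10^5 mm⁴
I = 3.067×10^5 mm⁴ = 3.067×10^-7 m⁴
Effective length L_e = K·L = 2 × 2.73 = 5.460 m
P_cr = π²EI / L_e² = π² × 12.8×10⁹ × 3.067×10^-7 / 5.460² = 1.300×10^3 N
Factor of safety n = P_cr / P = 1.2997 / 0.259 = 5.02

n ≈ 5.02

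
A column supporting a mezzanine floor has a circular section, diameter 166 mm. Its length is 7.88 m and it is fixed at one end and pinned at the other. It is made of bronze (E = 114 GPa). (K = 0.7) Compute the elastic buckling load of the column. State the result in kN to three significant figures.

P_cr ≈ 1380 kN

I = πd⁴/64 = π×166⁴/64 = 3.727×10^7 mm⁴
I = 3.727×10^7 mm⁴ = 3.727×10^-5 m⁴
Effective length L_e = K·L = 0.7 × 7.88 = 5.516 m
P_cr = π²EI / L_e² = π² × 114×10⁹ × 3.727×10^-5 / 5.516² = 1.378×10^6 N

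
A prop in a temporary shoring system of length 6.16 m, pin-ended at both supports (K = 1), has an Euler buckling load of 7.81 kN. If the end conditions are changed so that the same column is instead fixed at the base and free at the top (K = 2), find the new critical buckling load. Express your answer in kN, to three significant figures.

P_cr ≈ 1.95 kN

P_cr ∝ 1/K², so P_cr,new = P_cr,old × (K_old/K_new)² = 7.81 × (1/2)²
= 7.81 × 0.2500 = 1.95 kN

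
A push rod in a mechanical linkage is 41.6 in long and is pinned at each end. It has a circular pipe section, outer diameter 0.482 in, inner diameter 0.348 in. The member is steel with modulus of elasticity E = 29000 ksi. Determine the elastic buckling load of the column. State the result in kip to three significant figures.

P_cr ≈ 0.319 kip

d_o = 0.482 in, d_i = 0.348 in
I = π(d_o⁴ − d_i⁴)/64 = π(0.482⁴ − 0.3480⁴)/64 = 1.930×10^-3 in⁴
Effective length L_e = K·L = 1 × 41.6 = 41.60 in
P_cr = π²EI / L_e² = π² × 29000×10³ × 1.930×10^-3 / 41.60² = 319.1 lb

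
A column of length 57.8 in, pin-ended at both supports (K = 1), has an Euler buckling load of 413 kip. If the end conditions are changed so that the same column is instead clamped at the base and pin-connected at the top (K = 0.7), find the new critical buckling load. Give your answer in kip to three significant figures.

P_cr ∝ 1/K², so P_cr,new = P_cr,old × (K_old/K_new)² = 413 × (1/0.7)²
= 413 × 2.041 = 843 kip

P_cr ≈ 843 kip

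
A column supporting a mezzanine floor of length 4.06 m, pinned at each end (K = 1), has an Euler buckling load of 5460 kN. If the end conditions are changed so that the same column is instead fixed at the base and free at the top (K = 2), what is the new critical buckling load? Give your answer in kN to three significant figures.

P_cr ∝ 1/K², so P_cr,new = P_cr,old × (K_old/K_new)² = 5460 × (1/2)²
= 5460 × 0.2500 = 1360 kN

P_cr ≈ 1360 kN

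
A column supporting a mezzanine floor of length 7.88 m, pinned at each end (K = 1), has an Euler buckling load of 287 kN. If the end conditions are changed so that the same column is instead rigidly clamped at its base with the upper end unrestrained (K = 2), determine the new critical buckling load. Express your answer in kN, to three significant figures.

P_cr ∝ 1/K², so P_cr,new = P_cr,old × (K_old/K_new)² = 287 × (1/2)²
= 287 × 0.2500 = 71.8 kN

P_cr ≈ 71.8 kN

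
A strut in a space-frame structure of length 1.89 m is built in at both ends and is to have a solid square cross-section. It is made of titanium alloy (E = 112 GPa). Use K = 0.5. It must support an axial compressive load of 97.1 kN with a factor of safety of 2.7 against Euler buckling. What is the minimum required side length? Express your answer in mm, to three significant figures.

a ≈ 39.9 mm

Required P_cr = n·P = 2.7 × 97.1 = 262.2 kN
L_e = K·L = 0.5 × 1.89 = 0.9450 m
Required I = P_cr·L_e²/(π²E) = 2.622×10^5 × 0.9450² / (π² × 1.12×10^11) = 2.118×10^-7 m⁴
I_req = 2.118×10^5 mm⁴
Solid square: I = a⁴/12  ⇒  a = (12I)^(1/4) = (12×2.118×10^5)^(1/4) = 39.9 mm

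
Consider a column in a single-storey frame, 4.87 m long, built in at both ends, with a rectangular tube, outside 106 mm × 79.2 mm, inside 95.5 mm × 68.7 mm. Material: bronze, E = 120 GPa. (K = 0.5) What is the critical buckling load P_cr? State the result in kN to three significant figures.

P_cr ≈ 361 kN

Weak-axis I_min = (h_o·b_o³ − h_i·b_i³)/12 with b_o = 79.2, b_i = 68.70 mm (shorter outer/inner sides).
I_min = (106×79.2³ − 95.50×68.70³)/12 = 1.808×10^6 mm⁴
I = 1.808×10^6 mm⁴ = 1.808×10^-6 m⁴
Effective length L_e = K·L = 0.5 × 4.87 = 2.435 m
P_cr = π²EI / L_e² = π² × 120×10⁹ × 1.808×10^-6 / 2.435² = 3.611×10^5 N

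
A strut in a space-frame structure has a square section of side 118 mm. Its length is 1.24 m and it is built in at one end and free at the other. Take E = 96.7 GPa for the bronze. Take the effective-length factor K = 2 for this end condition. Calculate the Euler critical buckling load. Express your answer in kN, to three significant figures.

P_cr ≈ 2510 kN

I = a⁴/12 = 118⁴/12 = 1.616×10^7 mm⁴
I = 1.616×10^7 mm⁴ = 1.616×10^-5 m⁴
Effective length L_e = K·L = 2 × 1.24 = 2.480 m
P_cr = π²EI / L_e² = π² × 96.7×10⁹ × 1.616×10^-5 / 2.480² = 2.507×10^6 N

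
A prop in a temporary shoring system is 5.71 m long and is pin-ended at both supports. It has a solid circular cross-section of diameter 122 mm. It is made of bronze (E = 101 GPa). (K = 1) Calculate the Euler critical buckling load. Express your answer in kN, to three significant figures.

I = πd⁴/64 = π×122⁴/64 = 1.087×10^7 mm⁴
I = 1.087×10^7 mm⁴ = 1.087×10^-5 m⁴
Effective length L_e = K·L = 1 × 5.71 = 5.710 m
P_cr = π²EI / L_e² = π² × 101×10⁹ × 1.087×10^-5 / 5.710² = 3.325×10^5 N

P_cr ≈ 332 kN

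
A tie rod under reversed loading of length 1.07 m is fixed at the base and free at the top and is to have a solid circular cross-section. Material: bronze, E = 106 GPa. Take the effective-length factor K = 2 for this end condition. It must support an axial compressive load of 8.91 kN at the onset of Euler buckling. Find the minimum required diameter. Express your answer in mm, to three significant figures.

L_e = K·L = 2 × 1.07 = 2.140 m
Required I = P_cr·L_e²/(π²E) = 8.910×10^3 × 2.140² / (π² × 1.06×10^11) = 3.900×10^-8 m⁴
I_req = 3.900×10^4 mm⁴
Solid circle: I = πd⁴/64  ⇒  d = (64I/π)^(1/4) = (64×3.900×10^4/π)^(1/4) = 29.9 mm

d ≈ 29.9 mm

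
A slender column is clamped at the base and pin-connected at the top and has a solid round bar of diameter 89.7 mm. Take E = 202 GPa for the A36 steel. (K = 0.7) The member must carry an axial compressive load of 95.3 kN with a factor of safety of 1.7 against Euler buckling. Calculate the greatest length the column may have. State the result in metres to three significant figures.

L_max ≈ 8.93 m

I = πd⁴/64 = π×89.7⁴/64 = 3.178×10^6 mm⁴
I = 3.178×10^-6 m⁴
Required critical load P_cr = n·P = 1.7 × 95.3 = 162.0 kN = 1.620×10^5 N
From P_cr = π²EI/(K·L)²:  L = (1/K)·√(π²EI/P_cr) = (1/0.7)·√(π²×2.02×10^11×3.178×10^-6/1.620×10^5)
L = 8.93 m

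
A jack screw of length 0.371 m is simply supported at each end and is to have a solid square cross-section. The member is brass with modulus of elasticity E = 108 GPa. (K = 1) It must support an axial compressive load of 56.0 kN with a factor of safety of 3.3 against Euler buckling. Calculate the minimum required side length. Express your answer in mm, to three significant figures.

a ≈ 23.1 mm

Required P_cr = n·P = 3.3 × 56.0 = 184.8 kN
L_e = K·L = 1 × 0.371 = 0.3710 m
Required I = P_cr·L_e²/(π²E) = 1.848×10^5 × 0.3710² / (π² × 1.08×10^11) = 2.386×10^-8 m⁴
I_req = 2.386×10^4 mm⁴
Solid square: I = a⁴/12  ⇒  a = (12I)^(1/4) = (12×2.386×10^4)^(1/4) = 23.1 mm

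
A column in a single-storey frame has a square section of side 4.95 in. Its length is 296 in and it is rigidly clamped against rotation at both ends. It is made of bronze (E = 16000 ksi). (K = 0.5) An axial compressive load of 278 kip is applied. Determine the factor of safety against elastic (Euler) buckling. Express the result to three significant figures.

n ≈ 1.30

I = a⁴/12 = 4.95⁴/12 = 50.03 in⁴
Effective length L_e = K·L = 0.5 × 296 = 148.0 in
P_cr = π²EI / L_e² = π² × 16000×10³ × 50.03 / 148.0² = 3.607×10^5 lb
Factor of safety n = P_cr / P = 360.69 / 278 = 1.30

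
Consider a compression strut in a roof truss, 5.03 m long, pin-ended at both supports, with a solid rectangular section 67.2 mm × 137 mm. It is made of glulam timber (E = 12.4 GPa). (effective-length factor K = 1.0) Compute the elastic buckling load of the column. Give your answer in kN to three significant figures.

P_cr ≈ 16.8 kN

Buckling occurs about the weak axis: I_min = h·b³/12 with b = 67.2 mm (the shorter side).
I_min = 137×67.2³/12 = 3.465×10^6 mm⁴
I = 3.465×10^6 mm⁴ = 3.465×10^-6 m⁴
Effective length L_e = K·L = 1 × 5.03 = 5.030 m
P_cr = π²EI / L_e² = π² × 12.4×10⁹ × 3.465×10^-6 / 5.030² = 1.676×10^4 N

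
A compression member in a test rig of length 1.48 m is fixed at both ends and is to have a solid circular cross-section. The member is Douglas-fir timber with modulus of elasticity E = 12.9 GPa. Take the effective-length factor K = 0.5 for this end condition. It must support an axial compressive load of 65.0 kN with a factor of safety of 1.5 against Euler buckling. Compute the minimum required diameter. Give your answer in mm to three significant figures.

d ≈ 54.1 mm

Required P_cr = n·P = 1.5 × 65.0 = 97.50 kN
L_e = K·L = 0.5 × 1.48 = 0.7400 m
Required I = P_cr·L_e²/(π²E) = 9.750×10^4 × 0.7400² / (π² × 1.29×10^10) = 4.194×10^-7 m⁴
I_req = 4.194×10^5 mm⁴
Solid circle: I = πd⁴/64  ⇒  d = (64I/π)^(1/4) = (64×4.194×10^5/π)^(1/4) = 54.1 mm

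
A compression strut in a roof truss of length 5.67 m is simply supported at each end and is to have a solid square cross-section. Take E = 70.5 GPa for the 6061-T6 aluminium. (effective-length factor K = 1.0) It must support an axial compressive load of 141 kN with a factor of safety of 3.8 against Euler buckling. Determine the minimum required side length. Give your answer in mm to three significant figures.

a ≈ 131 mm

Required P_cr = n·P = 3.8 × 141 = 535.8 kN
L_e = K·L = 1 × 5.67 = 5.670 m
Required I = P_cr·L_e²/(π²E) = 5.358×10^5 × 5.670² / (π² × 7.05×10^10) = 2.476×10^-5 m⁴
I_req = 2.476×10^7 mm⁴
Solid square: I = a⁴/12  ⇒  a = (12I)^(1/4) = (12×2.476×10^7)^(1/4) = 131 mm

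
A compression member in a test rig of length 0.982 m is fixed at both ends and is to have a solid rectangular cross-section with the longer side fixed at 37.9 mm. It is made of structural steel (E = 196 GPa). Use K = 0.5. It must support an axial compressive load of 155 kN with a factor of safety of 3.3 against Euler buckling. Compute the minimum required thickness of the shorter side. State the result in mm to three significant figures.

Required P_cr = n·P = 3.3 × 155 = 511.5 kN
L_e = K·L = 0.5 × 0.982 = 0.4910 m
Required I = P_cr·L_e²/(π²E) = 5.115×10^5 × 0.4910² / (π² × 1.96×10^11) = 6.375×10^-8 m⁴
I_req = 6.375×10^4 mm⁴
Rectangle, weak axis: I_min = h·b³/12 with h = 37.9 mm fixed  ⇒  b = (12I/h)^(1/3) = 27.2 mm

b ≈ 27.2 mm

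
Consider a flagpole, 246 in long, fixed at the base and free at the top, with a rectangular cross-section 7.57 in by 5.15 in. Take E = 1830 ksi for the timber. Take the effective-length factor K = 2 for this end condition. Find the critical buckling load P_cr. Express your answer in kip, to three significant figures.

Buckling occurs about the weak axis: I_min = h·b³/12 with b = 5.15 in (the shorter side).
I_min = 7.57×5.15³/12 = 86.17 in⁴
Effective length L_e = K·L = 2 × 246 = 492.0 in
P_cr = π²EI / L_e² = π² × 1830×10³ × 86.17 / 492.0² = 6.429×10^3 lb

P_cr ≈ 6.43 kip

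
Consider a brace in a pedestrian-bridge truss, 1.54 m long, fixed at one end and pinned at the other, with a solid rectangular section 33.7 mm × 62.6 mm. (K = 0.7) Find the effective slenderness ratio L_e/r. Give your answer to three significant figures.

λ ≈ 111

For a rectangle r_min = b/√12 = 33.7/√12 = 9.728 mm
L_e = K·L = 0.7 × 1.54 m = 1.078 m = 1078.0 mm
λ = L_e / r_min = 1078.0 / 9.728 = 111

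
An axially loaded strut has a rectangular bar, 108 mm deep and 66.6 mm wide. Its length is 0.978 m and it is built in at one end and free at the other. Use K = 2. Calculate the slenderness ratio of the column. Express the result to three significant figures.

λ ≈ 102

Buckling occurs about the weak axis: I_min = h·b³/12 with b = 66.6 mm (the shorter side).
I_min = 108×66.6³/12 = 2.659×10^6 mm⁴
A = 7.193×10^3 mm²;  r_min = √(I/A) = √(2.659×10^6/7.193×10^3) = 19.23 mm
L_e = K·L = 2 × 0.978 m = 1.956 m = 1956.0 mm
λ = L_e / r_min = 1956.0 / 19.23 = 102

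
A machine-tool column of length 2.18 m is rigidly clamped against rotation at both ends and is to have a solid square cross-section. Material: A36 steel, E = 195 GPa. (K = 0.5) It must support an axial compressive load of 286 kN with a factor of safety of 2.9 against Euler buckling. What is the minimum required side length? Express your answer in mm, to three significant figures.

Required P_cr = n·P = 2.9 × 286 = 829.4 kN
L_e = K·L = 0.5 × 2.18 = 1.090 m
Required I = P_cr·L_e²/(π²E) = 8.294×10^5 × 1.090² / (π² × 1.95×10^11) = 5.120×10^-7 m⁴
I_req = 5.120×10^5 mm⁴
Solid square: I = a⁴/12  ⇒  a = (12I)^(1/4) = (12×5.120×10^5)^(1/4) = 49.8 mm

a ≈ 49.8 mm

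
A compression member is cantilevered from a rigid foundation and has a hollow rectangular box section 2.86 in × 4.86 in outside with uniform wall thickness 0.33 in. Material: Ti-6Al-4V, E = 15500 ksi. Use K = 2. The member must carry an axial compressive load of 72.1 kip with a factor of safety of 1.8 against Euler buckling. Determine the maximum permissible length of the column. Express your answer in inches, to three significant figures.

Inner dimensions: h_i = 4.86 − 2×0.33 = 4.200 in, b_i = 2.86 − 2×0.33 = 2.200 in
Weak-axis I_min = (h_o·b_o³ − h_i·b_i³)/12 with b_o = 2.86, b_i = 2.200 in (shorter outer/inner sides).
I_min = (4.86×2.86³ − 4.200×2.200³)/12 = 5.748 in⁴
Required critical load P_cr = n·P = 1.8 × 72.1 = 129.8 kip = 1.298×10^5 lb
From P_cr = π²EI/(K·L)²:  L = (1/K)·√(π²EI/P_cr) = (1/2)·√(π²×1.55×10^7×5.748/1.298×10^5)
L = 41.2 in

L_max ≈ 41.2 in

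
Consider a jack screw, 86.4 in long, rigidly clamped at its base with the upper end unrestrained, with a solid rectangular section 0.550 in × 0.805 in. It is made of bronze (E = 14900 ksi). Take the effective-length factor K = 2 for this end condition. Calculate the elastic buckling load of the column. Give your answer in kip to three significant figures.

P_cr ≈ 0.0550 kip

Buckling occurs about the weak axis: I_min = h·b³/12 with b = 0.550 in (the shorter side).
I_min = 0.805×0.550³/12 = 1.116×10^-2 in⁴
Effective length L_e = K·L = 2 × 86.4 = 172.8 in
P_cr = π²EI / L_e² = π² × 14900×10³ × 1.116×10^-2 / 172.8² = 54.97 lb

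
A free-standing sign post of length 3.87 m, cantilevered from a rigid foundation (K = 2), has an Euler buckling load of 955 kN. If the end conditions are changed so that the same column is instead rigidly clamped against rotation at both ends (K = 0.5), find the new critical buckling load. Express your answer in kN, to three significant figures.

P_cr ≈ 15300 kN

P_cr ∝ 1/K², so P_cr,new = P_cr,old × (K_old/K_new)² = 955 × (2/0.5)²
= 955 × 16.00 = 15300 kN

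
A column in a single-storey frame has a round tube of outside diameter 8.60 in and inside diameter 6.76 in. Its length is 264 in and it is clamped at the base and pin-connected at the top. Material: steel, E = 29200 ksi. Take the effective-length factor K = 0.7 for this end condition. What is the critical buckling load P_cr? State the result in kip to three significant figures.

P_cr ≈ 1400 kip

d_o = 8.60 in, d_i = 6.76 in
I = π(d_o⁴ − d_i⁴)/64 = π(8.60⁴ − 6.760⁴)/64 = 166.0 in⁴
Effective length L_e = K·L = 0.7 × 264 = 184.8 in
P_cr = π²EI / L_e² = π² × 29200×10³ × 166.0 / 184.8² = 1.401×10^6 lb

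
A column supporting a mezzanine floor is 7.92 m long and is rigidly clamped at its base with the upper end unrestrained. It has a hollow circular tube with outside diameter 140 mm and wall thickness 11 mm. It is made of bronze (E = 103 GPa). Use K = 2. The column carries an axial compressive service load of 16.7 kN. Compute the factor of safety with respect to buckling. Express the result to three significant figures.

n ≈ 2.27

Inner diameter d_i = 140 − 2×11 = 118.0 mm
I = π(d_o⁴ − d_i⁴)/64 = π(140⁴ − 118.0⁴)/64 = 9.340×10^6 mm⁴
I = 9.340×10^6 mm⁴ = 9.340×10^-6 m⁴
Effective length L_e = K·L = 2 × 7.92 = 15.84 m
P_cr = π²EI / L_e² = π² × 103×10⁹ × 9.340×10^-6 / 15.84² = 3.784×10^4 N
Factor of safety n = P_cr / P = 37.844 / 16.7 = 2.27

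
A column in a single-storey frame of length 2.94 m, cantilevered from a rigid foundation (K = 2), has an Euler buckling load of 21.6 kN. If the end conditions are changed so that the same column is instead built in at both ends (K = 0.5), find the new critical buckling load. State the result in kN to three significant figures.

P_cr ∝ 1/K², so P_cr,new = P_cr,old × (K_old/K_new)² = 21.6 × (2/0.5)²
= 21.6 × 16.00 = 346 kN

P_cr ≈ 346 kN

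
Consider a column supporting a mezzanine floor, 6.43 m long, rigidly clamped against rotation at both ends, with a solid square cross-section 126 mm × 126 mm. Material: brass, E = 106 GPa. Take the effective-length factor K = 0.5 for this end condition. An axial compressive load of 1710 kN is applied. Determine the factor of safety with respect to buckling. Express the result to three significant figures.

n ≈ 1.24

I = a⁴/12 = 126⁴/12 = 2.100×10^7 mm⁴
I = 2.100×10^7 mm⁴ = 2.100×10^-5 m⁴
Effective length L_e = K·L = 0.5 × 6.43 = 3.215 m
P_cr = π²EI / L_e² = π² × 106×10⁹ × 2.100×10^-5 / 3.215² = 2.126×10^6 N
Factor of safety n = P_cr / P = 2125.9 / 1710 = 1.24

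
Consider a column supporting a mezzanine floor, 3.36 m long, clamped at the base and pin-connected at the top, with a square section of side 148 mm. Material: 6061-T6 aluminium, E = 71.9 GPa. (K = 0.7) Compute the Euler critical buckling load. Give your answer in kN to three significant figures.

P_cr ≈ 5130 kN

I = a⁴/12 = 148⁴/12 = 3.998×10^7 mm⁴
I = 3.998×10^7 mm⁴ = 3.998×10^-5 m⁴
Effective length L_e = K·L = 0.7 × 3.36 = 2.352 m
P_cr = π²EI / L_e² = π² × 71.9×10⁹ × 3.998×10^-5 / 2.352² = 5.129×10^6 N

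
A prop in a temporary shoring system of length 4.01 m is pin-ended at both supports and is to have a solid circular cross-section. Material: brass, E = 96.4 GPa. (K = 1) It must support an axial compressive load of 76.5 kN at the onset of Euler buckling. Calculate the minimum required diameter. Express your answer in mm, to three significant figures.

d ≈ 71.6 mm

L_e = K·L = 1 × 4.01 = 4.010 m
Required I = P_cr·L_e²/(π²E) = 7.650×10^4 × 4.010² / (π² × 9.64×10^10) = 1.293×10^-6 m⁴
I_req = 1.293×10^6 mm⁴
Solid circle: I = πd⁴/64  ⇒  d = (64I/π)^(1/4) = (64×1.293×10^6/π)^(1/4) = 71.6 mm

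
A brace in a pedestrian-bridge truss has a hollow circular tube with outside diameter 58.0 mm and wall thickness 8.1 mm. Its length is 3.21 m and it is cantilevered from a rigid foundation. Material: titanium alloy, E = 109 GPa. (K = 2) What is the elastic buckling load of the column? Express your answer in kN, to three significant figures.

P_cr ≈ 10.6 kN

Inner diameter d_i = 58.0 − 2×8.1 = 41.80 mm
I = π(d_o⁴ − d_i⁴)/64 = π(58.0⁴ − 41.80⁴)/64 = 4.056×10^5 mm⁴
I = 4.056×10^5 mm⁴ = 4.056×10^-7 m⁴
Effective length L_e = K·L = 2 × 3.21 = 6.420 m
P_cr = π²EI / L_e² = π² × 109×10⁹ × 4.056×10^-7 / 6.420² = 1.059×10^4 N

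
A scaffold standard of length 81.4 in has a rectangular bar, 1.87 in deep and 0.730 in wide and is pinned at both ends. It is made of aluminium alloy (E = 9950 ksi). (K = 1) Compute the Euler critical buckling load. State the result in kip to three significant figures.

P_cr ≈ 0.898 kip

Buckling occurs about the weak axis: I_min = h·b³/12 with b = 0.730 in (the shorter side).
I_min = 1.87×0.730³/12 = 6.062×10^-2 in⁴
Effective length L_e = K·L = 1 × 81.4 = 81.40 in
P_cr = π²EI / L_e² = π² × 9950×10³ × 6.062×10^-2 / 81.40² = 898.5 lb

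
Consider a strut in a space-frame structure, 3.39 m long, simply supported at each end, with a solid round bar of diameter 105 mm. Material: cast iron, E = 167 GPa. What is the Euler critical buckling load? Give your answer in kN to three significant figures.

P_cr ≈ 856 kN

I = πd⁴/64 = π×105⁴/64 = 5.967×10^6 mm⁴
I = 5.967×10^6 mm⁴ = 5.967×10^-6 m⁴
Effective length L_e = K·L = 1 × 3.39 = 3.390 m
P_cr = π²EI / L_e² = π² × 167×10⁹ × 5.967×10^-6 / 3.390² = 8.557×10^5 N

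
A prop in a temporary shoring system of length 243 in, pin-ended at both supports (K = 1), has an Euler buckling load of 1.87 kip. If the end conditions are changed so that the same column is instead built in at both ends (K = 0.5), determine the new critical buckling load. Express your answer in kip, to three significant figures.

P_cr ≈ 7.48 kip

P_cr ∝ 1/K², so P_cr,new = P_cr,old × (K_old/K_new)² = 1.87 × (1/0.5)²
= 1.87 × 4.000 = 7.48 kip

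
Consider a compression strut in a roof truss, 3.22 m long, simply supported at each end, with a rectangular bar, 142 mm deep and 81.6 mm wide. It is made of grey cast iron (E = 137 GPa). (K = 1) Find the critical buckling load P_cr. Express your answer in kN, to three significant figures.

Buckling occurs about the weak axis: I_min = h·b³/12 with b = 81.6 mm (the shorter side).
I_min = 142×81.6³/12 = 6.430×10^6 mm⁴
I = 6.430×10^6 mm⁴ = 6.430×10^-6 m⁴
Effective length L_e = K·L = 1 × 3.22 = 3.220 m
P_cr = π²EI / L_e² = π² × 137×10⁹ × 6.430×10^-6 / 3.220² = 8.385×10^5 N

P_cr ≈ 838 kN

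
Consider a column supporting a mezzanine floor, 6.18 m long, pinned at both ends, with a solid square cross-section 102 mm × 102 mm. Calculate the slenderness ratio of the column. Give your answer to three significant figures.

For a square r = a/√12 = 102/√12 = 29.44 mm
L_e = K·L = 1 × 6.18 m = 6.180 m = 6180.0 mm
λ = L_e / r_min = 6180.0 / 29.44 = 210

λ ≈ 210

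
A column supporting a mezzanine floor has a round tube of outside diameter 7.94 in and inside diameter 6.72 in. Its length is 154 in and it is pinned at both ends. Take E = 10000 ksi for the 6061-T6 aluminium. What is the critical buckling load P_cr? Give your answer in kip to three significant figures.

P_cr ≈ 395 kip

d_o = 7.94 in, d_i = 6.72 in
I = π(d_o⁴ − d_i⁴)/64 = π(7.94⁴ − 6.720⁴)/64 = 94.99 in⁴
Effective length L_e = K·L = 1 × 154 = 154.0 in
P_cr = π²EI / L_e² = π² × 10000×10³ × 94.99 / 154.0² = 3.953×10^5 lb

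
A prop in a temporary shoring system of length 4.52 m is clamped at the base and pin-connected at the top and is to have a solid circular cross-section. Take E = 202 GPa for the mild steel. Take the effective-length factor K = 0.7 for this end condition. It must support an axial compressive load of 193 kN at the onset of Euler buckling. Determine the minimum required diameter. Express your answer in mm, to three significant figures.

L_e = K·L = 0.7 × 4.52 = 3.164 m
Required I = P_cr·L_e²/(π²E) = 1.930×10^5 × 3.164² / (π² × 2.02×10^11) = 9.691×10^-7 m⁴
I_req = 9.691×10^5 mm⁴
Solid circle: I = πd⁴/64  ⇒  d = (64I/π)^(1/4) = (64×9.691×10^5/π)^(1/4) = 66.7 mm

d ≈ 66.7 mm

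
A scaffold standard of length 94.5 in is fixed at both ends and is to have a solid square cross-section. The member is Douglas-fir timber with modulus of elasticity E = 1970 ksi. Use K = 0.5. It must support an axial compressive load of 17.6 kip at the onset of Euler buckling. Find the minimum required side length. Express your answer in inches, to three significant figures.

L_e = K·L = 0.5 × 94.5 = 47.25 in
Required I = P_cr·L_e²/(π²E) = 1.760×10^4 × 47.25² / (π² × 1.97×10^6) = 2.021 in⁴
Solid square: I = a⁴/12  ⇒  a = (12I)^(1/4) = (12×2.021)^(1/4) = 2.22 in

a ≈ 2.22 in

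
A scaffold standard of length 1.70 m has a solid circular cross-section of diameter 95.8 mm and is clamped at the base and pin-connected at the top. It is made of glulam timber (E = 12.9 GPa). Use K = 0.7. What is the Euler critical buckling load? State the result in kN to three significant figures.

P_cr ≈ 372 kN

I = πd⁴/64 = π×95.8⁴/64 = 4.135×10^6 mm⁴
I = 4.135×10^6 mm⁴ = 4.135×10^-6 m⁴
Effective length L_e = K·L = 0.7 × 1.70 = 1.190 m
P_cr = π²EI / L_e² = π² × 12.9×10⁹ × 4.135×10^-6 / 1.190² = 3.717×10^5 N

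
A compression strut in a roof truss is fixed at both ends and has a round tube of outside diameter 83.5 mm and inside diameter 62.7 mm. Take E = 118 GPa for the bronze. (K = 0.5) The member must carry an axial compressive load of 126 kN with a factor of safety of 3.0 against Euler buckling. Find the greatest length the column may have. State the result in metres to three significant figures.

L_max ≈ 4.48 m

d_o = 83.5 mm, d_i = 62.7 mm
I = π(d_o⁴ − d_i⁴)/64 = π(83.5⁴ − 62.70⁴)/64 = 1.628×10^6 mm⁴
I = 1.628×10^-6 m⁴
Required critical load P_cr = n·P = 3.0 × 126 = 378.0 kN = 3.780×10^5 N
From P_cr = π²EI/(K·L)²:  L = (1/K)·√(π²EI/P_cr) = (1/0.5)·√(π²×1.18×10^11×1.628×10^-6/3.780×10^5)
L = 4.48 m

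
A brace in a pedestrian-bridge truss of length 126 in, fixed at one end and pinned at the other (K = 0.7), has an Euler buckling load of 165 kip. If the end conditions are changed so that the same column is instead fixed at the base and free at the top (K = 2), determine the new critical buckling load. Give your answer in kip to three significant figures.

P_cr ∝ 1/K², so P_cr,new = P_cr,old × (K_old/K_new)² = 165 × (0.7/2)²
= 165 × 0.1225 = 20.2 kip

P_cr ≈ 20.2 kip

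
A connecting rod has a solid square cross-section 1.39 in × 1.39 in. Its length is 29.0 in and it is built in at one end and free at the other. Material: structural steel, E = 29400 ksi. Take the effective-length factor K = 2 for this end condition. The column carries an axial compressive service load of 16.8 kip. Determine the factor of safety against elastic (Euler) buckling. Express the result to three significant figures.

I = a⁴/12 = 1.39⁴/12 = 0.3111 in⁴
Effective length L_e = K·L = 2 × 29.0 = 58.00 in
P_cr = π²EI / L_e² = π² × 29400×10³ × 0.3111 / 58.00² = 2.683×10^4 lb
Factor of safety n = P_cr / P = 26.833 / 16.8 = 1.60

n ≈ 1.60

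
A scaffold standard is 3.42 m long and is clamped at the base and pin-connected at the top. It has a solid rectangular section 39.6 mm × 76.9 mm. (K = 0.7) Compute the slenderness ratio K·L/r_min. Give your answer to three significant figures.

Buckling occurs about the weak axis: I_min = h·b³/12 with b = 39.6 mm (the shorter side).
I_min = 76.9×39.6³/12 = 3.980×10^5 mm⁴
A = 3.045×10^3 mm²;  r_min = √(I/A) = √(3.980×10^5/3.045×10^3) = 11.43 mm
L_e = K·L = 0.7 × 3.42 m = 2.394 m = 2394.0 mm
λ = L_e / r_min = 2394.0 / 11.43 = 209

λ ≈ 209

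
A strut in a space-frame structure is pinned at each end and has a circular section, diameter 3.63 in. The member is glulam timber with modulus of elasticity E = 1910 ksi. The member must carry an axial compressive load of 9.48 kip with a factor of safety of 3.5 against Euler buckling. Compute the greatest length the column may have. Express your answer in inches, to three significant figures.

I = πd⁴/64 = π×3.63⁴/64 = 8.523 in⁴
Required critical load P_cr = n·P = 3.5 × 9.48 = 33.18 kip = 3.318×10^4 lb
From P_cr = π²EI/(K·L)²:  L = (1/K)·√(π²EI/P_cr) = (1/1)·√(π²×1.91×10^6×8.523/3.318×10^4)
L = 69.6 in

L_max ≈ 69.6 in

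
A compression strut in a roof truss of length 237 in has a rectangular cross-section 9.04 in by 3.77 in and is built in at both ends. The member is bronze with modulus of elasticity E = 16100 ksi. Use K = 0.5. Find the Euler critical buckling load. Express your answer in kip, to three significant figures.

P_cr ≈ 457 kip

Buckling occurs about the weak axis: I_min = h·b³/12 with b = 3.77 in (the shorter side).
I_min = 9.04×3.77³/12 = 40.37 in⁴
Effective length L_e = K·L = 0.5 × 237 = 118.5 in
P_cr = π²EI / L_e² = π² × 16100×10³ × 40.37 / 118.5² = 4.568×10^5 lb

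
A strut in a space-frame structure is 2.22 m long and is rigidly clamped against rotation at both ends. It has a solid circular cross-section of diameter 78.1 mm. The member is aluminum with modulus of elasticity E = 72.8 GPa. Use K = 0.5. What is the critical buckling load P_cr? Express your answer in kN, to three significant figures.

P_cr ≈ 1070 kN

I = πd⁴/64 = π×78.1⁴/64 = 1.826×10^6 mm⁴
I = 1.826×10^6 mm⁴ = 1.826×10^-6 m⁴
Effective length L_e = K·L = 0.5 × 2.22 = 1.110 m
P_cr = π²EI / L_e² = π² × 72.8×10⁹ × 1.826×10^-6 / 1.110² = 1.065×10^6 N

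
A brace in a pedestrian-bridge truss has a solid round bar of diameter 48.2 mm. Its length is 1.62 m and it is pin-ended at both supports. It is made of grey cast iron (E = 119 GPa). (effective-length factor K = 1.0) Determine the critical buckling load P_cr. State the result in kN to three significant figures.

I = πd⁴/64 = π×48.2⁴/64 = 2.649×10^5 mm⁴
I = 2.649×10^5 mm⁴ = 2.649×10^-7 m⁴
Effective length L_e = K·L = 1 × 1.62 = 1.620 m
P_cr = π²EI / L_e² = π² × 119×10⁹ × 2.649×10^-7 / 1.620² = 1.186×10^5 N

P_cr ≈ 119 kN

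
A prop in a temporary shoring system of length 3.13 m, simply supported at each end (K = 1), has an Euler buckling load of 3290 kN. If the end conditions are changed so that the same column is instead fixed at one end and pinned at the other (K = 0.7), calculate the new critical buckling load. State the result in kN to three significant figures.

P_cr ≈ 6710 kN

P_cr ∝ 1/K², so P_cr,new = P_cr,old × (K_old/K_new)² = 3290 × (1/0.7)²
= 3290 × 2.041 = 6710 kN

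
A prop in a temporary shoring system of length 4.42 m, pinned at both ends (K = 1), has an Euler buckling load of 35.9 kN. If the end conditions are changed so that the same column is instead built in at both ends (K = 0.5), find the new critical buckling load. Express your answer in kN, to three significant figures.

P_cr ≈ 144 kN

P_cr ∝ 1/K², so P_cr,new = P_cr,old × (K_old/K_new)² = 35.9 × (1/0.5)²
= 35.9 × 4.000 = 144 kN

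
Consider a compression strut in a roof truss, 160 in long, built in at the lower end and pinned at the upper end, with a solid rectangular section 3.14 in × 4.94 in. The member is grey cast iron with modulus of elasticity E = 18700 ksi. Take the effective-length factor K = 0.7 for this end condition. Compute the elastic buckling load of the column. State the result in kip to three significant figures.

Buckling occurs about the weak axis: I_min = h·b³/12 with b = 3.14 in (the shorter side).
I_min = 4.94×3.14³/12 = 12.74 in⁴
Effective length L_e = K·L = 0.7 × 160 = 112.0 in
P_cr = π²EI / L_e² = π² × 18700×10³ × 12.74 / 112.0² = 1.875×10^5 lb

P_cr ≈ 188 kip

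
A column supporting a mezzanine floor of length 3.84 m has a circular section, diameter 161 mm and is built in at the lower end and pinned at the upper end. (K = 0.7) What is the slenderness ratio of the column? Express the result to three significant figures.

I = πd⁴/64 = π×161⁴/64 = 3.298×10^7 mm⁴
A = 2.036×10^4 mm²;  r_min = √(I/A) = √(3.298×10^7/2.036×10^4) = 40.25 mm
L_e = K·L = 0.7 × 3.84 m = 2.688 m = 2688.0 mm
λ = L_e / r_min = 2688.0 / 40.25 = 66.8

λ ≈ 66.8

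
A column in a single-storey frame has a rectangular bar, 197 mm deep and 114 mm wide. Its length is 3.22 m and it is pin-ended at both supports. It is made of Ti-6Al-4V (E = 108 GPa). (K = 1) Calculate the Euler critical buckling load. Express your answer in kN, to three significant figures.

Buckling occurs about the weak axis: I_min = h·b³/12 with b = 114 mm (the shorter side).
I_min = 197×114³/12 = 2.432×10^7 mm⁴
I = 2.432×10^7 mm⁴ = 2.432×10^-5 m⁴
Effective length L_e = K·L = 1 × 3.22 = 3.220 m
P_cr = π²EI / L_e² = π² × 108×10⁹ × 2.432×10^-5 / 3.220² = 2.500×10^6 N

P_cr ≈ 2500 kN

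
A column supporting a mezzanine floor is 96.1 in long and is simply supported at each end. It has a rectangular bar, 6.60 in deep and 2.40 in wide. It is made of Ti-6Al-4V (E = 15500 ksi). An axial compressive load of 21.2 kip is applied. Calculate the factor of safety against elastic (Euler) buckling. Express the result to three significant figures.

Buckling occurs about the weak axis: I_min = h·b³/12 with b = 2.40 in (the shorter side).
I_min = 6.60×2.40³/12 = 7.603 in⁴
Effective length L_e = K·L = 1 × 96.1 = 96.10 in
P_cr = π²EI / L_e² = π² × 15500×10³ × 7.603 / 96.10² = 1.259×10^5 lb
Factor of safety n = P_cr / P = 125.95 / 21.2 = 5.94

n ≈ 5.94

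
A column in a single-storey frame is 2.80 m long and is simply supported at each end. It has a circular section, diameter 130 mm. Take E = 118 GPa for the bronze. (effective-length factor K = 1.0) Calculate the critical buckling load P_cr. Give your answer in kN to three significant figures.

I = πd⁴/64 = π×130⁴/64 = 1.402×10^7 mm⁴
I = 1.402×10^7 mm⁴ = 1.402×10^-5 m⁴
Effective length L_e = K·L = 1 × 2.80 = 2.800 m
P_cr = π²EI / L_e² = π² × 118×10⁹ × 1.402×10^-5 / 2.800² = 2.083×10^6 N

P_cr ≈ 2080 kN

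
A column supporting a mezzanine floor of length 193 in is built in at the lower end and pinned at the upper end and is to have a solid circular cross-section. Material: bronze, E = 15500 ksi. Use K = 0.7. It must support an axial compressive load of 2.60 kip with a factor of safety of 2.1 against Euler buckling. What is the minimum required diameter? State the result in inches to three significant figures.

Required P_cr = n·P = 2.1 × 2.60 = 5.460 kip
L_e = K·L = 0.7 × 193 = 135.1 in
Required I = P_cr·L_e²/(π²E) = 5.460×10^3 × 135.1² / (π² × 1.55×10^7) = 0.6514 in⁴
Solid circle: I = πd⁴/64  ⇒  d = (64I/π)^(1/4) = (64×0.6514/π)^(1/4) = 1.91 in

d ≈ 1.91 in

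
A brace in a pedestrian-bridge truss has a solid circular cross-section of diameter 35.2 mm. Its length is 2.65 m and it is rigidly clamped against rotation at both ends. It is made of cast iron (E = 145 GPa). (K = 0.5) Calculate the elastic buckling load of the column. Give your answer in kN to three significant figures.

P_cr ≈ 61.4 kN

I = πd⁴/64 = π×35.2⁴/64 = 7.536×10^4 mm⁴
I = 7.536×10^4 mm⁴ = 7.536×10^-8 m⁴
Effective length L_e = K·L = 0.5 × 2.65 = 1.325 m
P_cr = π²EI / L_e² = π² × 145×10⁹ × 7.536×10^-8 / 1.325² = 6.143×10^4 N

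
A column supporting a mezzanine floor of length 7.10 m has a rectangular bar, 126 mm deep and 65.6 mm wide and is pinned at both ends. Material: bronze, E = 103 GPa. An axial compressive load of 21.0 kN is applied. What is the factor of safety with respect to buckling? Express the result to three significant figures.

n ≈ 2.85

Buckling occurs about the weak axis: I_min = h·b³/12 with b = 65.6 mm (the shorter side).
I_min = 126×65.6³/12 = 2.964×10^6 mm⁴
I = 2.964×10^6 mm⁴ = 2.964×10^-6 m⁴
Effective length L_e = K·L = 1 × 7.10 = 7.100 m
P_cr = π²EI / L_e² = π² × 103×10⁹ × 2.964×10^-6 / 7.100² = 5.978×10^4 N
Factor of safety n = P_cr / P = 59.775 / 21.0 = 2.85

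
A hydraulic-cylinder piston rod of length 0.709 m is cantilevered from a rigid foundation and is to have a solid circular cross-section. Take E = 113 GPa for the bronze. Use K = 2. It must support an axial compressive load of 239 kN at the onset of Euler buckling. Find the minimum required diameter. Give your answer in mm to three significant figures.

d ≈ 54.4 mm

L_e = K·L = 2 × 0.709 = 1.418 m
Required I = P_cr·L_e²/(π²E) = 2.390×10^5 × 1.418² / (π² × 1.13×10^11) = 4.309×10^-7 m⁴
I_req = 4.309×10^5 mm⁴
Solid circle: I = πd⁴/64  ⇒  d = (64I/π)^(1/4) = (64×4.309×10^5/π)^(1/4) = 54.4 mm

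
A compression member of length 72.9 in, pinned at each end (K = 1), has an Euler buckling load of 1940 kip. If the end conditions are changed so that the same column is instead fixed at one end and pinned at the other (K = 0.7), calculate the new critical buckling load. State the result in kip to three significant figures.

P_cr ≈ 3960 kip

P_cr ∝ 1/K², so P_cr,new = P_cr,old × (K_old/K_new)² = 1940 × (1/0.7)²
= 1940 × 2.041 = 3960 kip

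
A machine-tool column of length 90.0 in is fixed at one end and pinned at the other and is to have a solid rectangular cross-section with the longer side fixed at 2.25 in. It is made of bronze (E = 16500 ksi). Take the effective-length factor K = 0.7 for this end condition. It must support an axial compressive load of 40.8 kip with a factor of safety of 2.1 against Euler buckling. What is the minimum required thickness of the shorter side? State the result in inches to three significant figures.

b ≈ 2.23 in

Required P_cr = n·P = 2.1 × 40.8 = 85.68 kip
L_e = K·L = 0.7 × 90.0 = 63.00 in
Required I = P_cr·L_e²/(π²E) = 8.568×10^4 × 63.00² / (π² × 1.65×10^7) = 2.088 in⁴
Rectangle, weak axis: I_min = h·b³/12 with h = 2.25 in fixed  ⇒  b = (12I/h)^(1/3) = 2.23 in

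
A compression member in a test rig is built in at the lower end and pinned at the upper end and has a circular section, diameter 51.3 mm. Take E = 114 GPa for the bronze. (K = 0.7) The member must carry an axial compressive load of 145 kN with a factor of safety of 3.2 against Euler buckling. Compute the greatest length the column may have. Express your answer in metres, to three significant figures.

L_max ≈ 1.30 m

I = πd⁴/64 = π×51.3⁴/64 = 3.400×10^5 mm⁴
I = 3.400×10^-7 m⁴
Required critical load P_cr = n·P = 3.2 × 145 = 464.0 kN = 4.640×10^5 N
From P_cr = π²EI/(K·L)²:  L = (1/K)·√(π²EI/P_cr) = (1/0.7)·√(π²×1.14×10^11×3.400×10^-7/4.640×10^5)
L = 1.30 m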